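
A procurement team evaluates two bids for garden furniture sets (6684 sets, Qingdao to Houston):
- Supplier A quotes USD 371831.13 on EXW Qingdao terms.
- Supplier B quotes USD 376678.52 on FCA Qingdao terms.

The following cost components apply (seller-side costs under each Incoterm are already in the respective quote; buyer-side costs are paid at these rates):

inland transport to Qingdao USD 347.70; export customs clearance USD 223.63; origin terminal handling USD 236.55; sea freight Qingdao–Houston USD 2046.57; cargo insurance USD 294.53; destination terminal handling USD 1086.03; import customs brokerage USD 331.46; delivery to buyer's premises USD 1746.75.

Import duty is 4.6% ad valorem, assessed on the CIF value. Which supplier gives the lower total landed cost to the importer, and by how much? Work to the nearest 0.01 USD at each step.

Supplier A is cheaper by USD 4472.75

Supplier A (EXW):
CIF value = EXW price + inland to port + export clearance + origin terminal + freight + insurance = 371831.13 + 347.70 + 223.63 + 236.55 + 2046.57 + 294.53 = 374980.11
Import duty = 374980.11 × 4.6% = 17249.09
Buyer bears (A): 347.70 + 223.63 + 236.55 + 2046.57 + 294.53 + 1086.03 + 331.46 + 1746.75 = 6313.22
Landed cost (A) = invoice 371831.13 + 6313.22 + duty 17249.09 = 395393.44
Supplier B (FCA):
CIF value = FCA price + origin terminal + freight + insurance = 376678.52 + 236.55 + 2046.57 + 294.53 = 379256.17
Import duty = 379256.17 × 4.6% = 17445.78
Buyer bears (B): 236.55 + 2046.57 + 294.53 + 1086.03 + 331.46 + 1746.75 = 5741.89
Landed cost (B) = invoice 376678.52 + 5741.89 + duty 17445.78 = 399866.19
Difference = |395393.44 − 399866.19| = 4472.75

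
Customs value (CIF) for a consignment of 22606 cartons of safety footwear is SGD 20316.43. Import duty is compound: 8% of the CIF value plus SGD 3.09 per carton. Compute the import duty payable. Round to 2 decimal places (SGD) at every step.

Ad valorem component: 20316.43 × 8% = 1625.31
Specific component: 22606 × 3.09 = 69852.54
Import duty = 1625.31 + 69852.54 = 71477.85

Import duty: SGD 71477.85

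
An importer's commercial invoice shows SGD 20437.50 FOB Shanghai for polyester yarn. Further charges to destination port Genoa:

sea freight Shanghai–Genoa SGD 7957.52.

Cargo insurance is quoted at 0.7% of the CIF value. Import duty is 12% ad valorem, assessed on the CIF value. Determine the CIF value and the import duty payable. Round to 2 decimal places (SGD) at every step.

Let C be the CIF value. C = FOB price + freight + 0.7% × C
C − 0.7% × C = 20437.50 + 7957.52
0.993 × C = 28395.02
C = 28395.02 / 0.993 = 28595.19
Insurance premium = 0.7% × 28595.19 = 200.17
Import duty = 28595.19 × 12% = 3431.42

CIF value: SGD 28595.19; import duty: SGD 3431.42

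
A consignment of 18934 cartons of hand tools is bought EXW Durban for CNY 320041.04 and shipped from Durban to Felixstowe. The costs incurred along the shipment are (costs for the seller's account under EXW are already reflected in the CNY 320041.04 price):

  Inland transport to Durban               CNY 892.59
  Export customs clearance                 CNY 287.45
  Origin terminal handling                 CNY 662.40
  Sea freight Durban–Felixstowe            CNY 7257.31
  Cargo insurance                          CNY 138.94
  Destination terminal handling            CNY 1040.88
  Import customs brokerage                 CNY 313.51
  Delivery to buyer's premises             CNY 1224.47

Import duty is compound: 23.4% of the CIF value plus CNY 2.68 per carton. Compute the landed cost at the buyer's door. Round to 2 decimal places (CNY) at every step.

EXW: the seller makes goods available at their premises; the buyer bears all onward costs.
CIF value = EXW price + inland to port + export clearance + origin terminal + freight + insurance = 320041.04 + 892.59 + 287.45 + 662.40 + 7257.31 + 138.94 = 329279.73
Ad valorem component: 329279.73 × 23.4% = 77051.46
Specific component: 18934 × 2.68 = 50743.12
Import duty = 77051.46 + 50743.12 = 127794.58
Buyer bears: inland to port 892.59 + export clearance 287.45 + origin terminal 662.40 + freight 7257.31 + insurance 138.94 + destination terminal 1040.88 + brokerage 313.51 + delivery 1224.47 + duty 127794.58 = 139612.13
Landed cost = invoice 320041.04 + 139612.13 = 459653.17

Total landed cost: CNY 459653.17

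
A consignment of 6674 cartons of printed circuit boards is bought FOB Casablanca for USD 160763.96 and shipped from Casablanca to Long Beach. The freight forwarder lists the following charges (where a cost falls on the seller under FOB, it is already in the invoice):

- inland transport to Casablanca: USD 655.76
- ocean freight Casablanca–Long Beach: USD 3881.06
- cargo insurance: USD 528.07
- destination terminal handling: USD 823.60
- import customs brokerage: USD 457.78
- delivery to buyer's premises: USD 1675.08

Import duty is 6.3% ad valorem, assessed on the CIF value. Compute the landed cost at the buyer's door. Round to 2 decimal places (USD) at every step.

FOB: the seller bears costs until goods are on board at the origin port; the buyer bears freight, insurance and all costs thereafter.
Already in the invoice (seller's account under FOB): inland to port — exclude.
CIF value = FOB price + freight + insurance = 160763.96 + 3881.06 + 528.07 = 165173.09
Import duty = 165173.09 × 6.3% = 10405.90
Buyer bears: freight 3881.06 + insurance 528.07 + destination terminal 823.60 + brokerage 457.78 + delivery 1675.08 + duty 10405.90 = 17771.49
Landed cost = invoice 160763.96 + 17771.49 = 178535.45

Total landed cost: USD 178535.45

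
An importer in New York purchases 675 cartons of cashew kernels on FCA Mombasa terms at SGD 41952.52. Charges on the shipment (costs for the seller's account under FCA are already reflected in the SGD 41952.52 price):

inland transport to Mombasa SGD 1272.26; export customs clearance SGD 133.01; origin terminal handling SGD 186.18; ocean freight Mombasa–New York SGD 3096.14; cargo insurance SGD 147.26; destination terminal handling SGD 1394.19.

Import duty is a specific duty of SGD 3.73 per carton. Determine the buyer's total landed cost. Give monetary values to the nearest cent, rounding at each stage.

FCA: the seller delivers export-cleared goods to the carrier; the buyer bears costs from that point.
Already in the invoice (seller's account under FCA): inland to port, export clearance — exclude.
CIF value = FCA price + origin terminal + freight + insurance = 41952.52 + 186.18 + 3096.14 + 147.26 = 45382.10
Import duty = 675 × 3.73 = 2517.75
Buyer bears: origin terminal 186.18 + freight 3096.14 + insurance 147.26 + destination terminal 1394.19 + duty 2517.75 = 7341.52
Landed cost = invoice 41952.52 + 7341.52 = 49294.04

Total landed cost: SGD 49294.04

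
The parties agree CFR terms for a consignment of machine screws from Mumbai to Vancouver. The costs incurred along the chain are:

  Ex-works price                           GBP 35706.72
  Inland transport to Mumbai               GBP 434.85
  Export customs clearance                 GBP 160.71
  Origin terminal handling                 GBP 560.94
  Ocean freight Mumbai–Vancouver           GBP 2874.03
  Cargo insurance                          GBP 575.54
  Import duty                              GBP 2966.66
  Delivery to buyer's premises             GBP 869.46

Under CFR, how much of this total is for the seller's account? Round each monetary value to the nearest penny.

CFR: the seller pays costs through ocean freight to the destination port, but not insurance.
Seller's account: goods 35706.72 + inland to port 434.85 + export clearance 160.71 + origin terminal 560.94 + freight 2874.03 = 39737.25
Buyer's account: insurance 575.54 + duty 2966.66 + delivery 869.46 = 4411.66

Seller's account: GBP 39737.25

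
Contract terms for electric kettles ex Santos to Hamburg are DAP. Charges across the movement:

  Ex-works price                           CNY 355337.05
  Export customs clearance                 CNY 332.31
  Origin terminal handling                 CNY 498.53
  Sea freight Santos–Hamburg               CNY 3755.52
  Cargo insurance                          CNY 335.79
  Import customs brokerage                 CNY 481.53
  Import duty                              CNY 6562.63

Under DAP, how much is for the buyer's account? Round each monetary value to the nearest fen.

Buyer's account: CNY 7044.16

DAP: the seller bears all costs to the named destination except import duty and clearance.
Seller's account: goods 355337.05 + export clearance 332.31 + origin terminal 498.53 + freight 3755.52 + insurance 335.79 = 360259.20
Buyer's account: brokerage 481.53 + duty 6562.63 = 7044.16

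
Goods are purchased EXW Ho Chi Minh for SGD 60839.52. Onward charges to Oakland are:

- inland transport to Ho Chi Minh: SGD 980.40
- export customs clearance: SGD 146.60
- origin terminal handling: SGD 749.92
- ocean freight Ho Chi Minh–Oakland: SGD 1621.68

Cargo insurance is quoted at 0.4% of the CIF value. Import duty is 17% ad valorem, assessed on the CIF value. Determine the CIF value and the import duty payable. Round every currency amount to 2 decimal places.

CIF value: SGD 64596.51; import duty: SGD 10981.41

Let C be the CIF value. C = EXW price + pre-shipment costs + freight + 0.4% × C
C − 0.4% × C = 60839.52 + 980.40 + 146.60 + 749.92 + 1621.68
0.996 × C = 64338.12
C = 64338.12 / 0.996 = 64596.51
Insurance premium = 0.4% × 64596.51 = 258.39
Import duty = 64596.51 × 17% = 10981.41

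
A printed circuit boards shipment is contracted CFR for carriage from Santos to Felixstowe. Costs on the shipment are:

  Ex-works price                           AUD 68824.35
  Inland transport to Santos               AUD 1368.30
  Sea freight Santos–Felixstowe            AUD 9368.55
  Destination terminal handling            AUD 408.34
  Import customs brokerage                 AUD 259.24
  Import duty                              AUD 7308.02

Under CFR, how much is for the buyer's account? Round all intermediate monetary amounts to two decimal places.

Buyer's account: AUD 7975.60

CFR: the seller pays costs through ocean freight to the destination port, but not insurance.
Seller's account: goods 68824.35 + inland to port 1368.30 + freight 9368.55 = 79561.20
Buyer's account: destination terminal 408.34 + brokerage 259.24 + duty 7308.02 = 7975.60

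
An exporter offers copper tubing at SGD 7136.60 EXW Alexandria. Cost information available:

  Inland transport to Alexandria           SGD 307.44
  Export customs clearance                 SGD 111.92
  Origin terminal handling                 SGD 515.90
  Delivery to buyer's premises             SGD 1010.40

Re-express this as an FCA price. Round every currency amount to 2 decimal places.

Not relevant to the conversion: delivery, origin terminal — on the buyer under both terms; not part of either seller's price.
From EXW to FCA, the seller additionally bears: inland to port, export clearance.
FCA price = 7136.60 + 307.44 + 111.92 = 7555.96

FCA price: SGD 7555.96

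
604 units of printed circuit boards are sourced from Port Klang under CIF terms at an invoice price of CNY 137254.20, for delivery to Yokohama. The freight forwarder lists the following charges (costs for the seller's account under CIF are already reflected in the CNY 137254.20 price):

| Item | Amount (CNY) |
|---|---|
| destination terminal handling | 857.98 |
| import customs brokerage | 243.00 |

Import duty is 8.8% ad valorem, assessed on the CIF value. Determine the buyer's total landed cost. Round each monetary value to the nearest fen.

CIF: the seller pays costs through ocean freight and marine insurance to the destination port.
The CIF price already equals the CIF value: 137254.20
Import duty = 137254.20 × 8.8% = 12078.37
Buyer bears: destination terminal 857.98 + brokerage 243.00 + duty 12078.37 = 13179.35
Landed cost = invoice 137254.20 + 13179.35 = 150433.55

Total landed cost: CNY 150433.55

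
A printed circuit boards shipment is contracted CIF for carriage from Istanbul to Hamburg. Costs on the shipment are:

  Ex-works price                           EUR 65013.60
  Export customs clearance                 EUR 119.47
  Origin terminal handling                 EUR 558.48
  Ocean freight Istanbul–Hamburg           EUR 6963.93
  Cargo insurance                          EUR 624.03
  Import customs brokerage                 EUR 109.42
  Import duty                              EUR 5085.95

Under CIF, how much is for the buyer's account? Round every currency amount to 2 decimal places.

Buyer's account: EUR 5195.37

CIF: the seller pays costs through ocean freight and marine insurance to the destination port.
Seller's account: goods 65013.60 + export clearance 119.47 + origin terminal 558.48 + freight 6963.93 + insurance 624.03 = 73279.51
Buyer's account: brokerage 109.42 + duty 5085.95 = 5195.37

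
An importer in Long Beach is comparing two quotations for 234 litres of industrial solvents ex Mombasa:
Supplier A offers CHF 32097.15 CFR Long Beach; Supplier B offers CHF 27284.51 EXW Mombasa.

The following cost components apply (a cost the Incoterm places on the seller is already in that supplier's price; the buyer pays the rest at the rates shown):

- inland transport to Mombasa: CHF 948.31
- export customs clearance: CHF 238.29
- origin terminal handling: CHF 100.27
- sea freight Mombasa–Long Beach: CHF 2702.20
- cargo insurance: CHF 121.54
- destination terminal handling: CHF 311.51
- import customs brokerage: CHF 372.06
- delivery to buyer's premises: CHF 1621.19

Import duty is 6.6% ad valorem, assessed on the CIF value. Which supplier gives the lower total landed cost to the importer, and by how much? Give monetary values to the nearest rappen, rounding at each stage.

Supplier B is cheaper by CHF 877.92

Supplier A (CFR):
CIF value = CFR price + insurance = 32097.15 + 121.54 = 32218.69
Import duty = 32218.69 × 6.6% = 2126.43
Buyer bears (A): 121.54 + 311.51 + 372.06 + 1621.19 = 2426.30
Landed cost (A) = invoice 32097.15 + 2426.30 + duty 2126.43 = 36649.88
Supplier B (EXW):
CIF value = EXW price + inland to port + export clearance + origin terminal + freight + insurance = 27284.51 + 948.31 + 238.29 + 100.27 + 2702.20 + 121.54 = 31395.12
Import duty = 31395.12 × 6.6% = 2072.08
Buyer bears (B): 948.31 + 238.29 + 100.27 + 2702.20 + 121.54 + 311.51 + 372.06 + 1621.19 = 6415.37
Landed cost (B) = invoice 27284.51 + 6415.37 + duty 2072.08 = 35771.96
Difference = |36649.88 − 35771.96| = 877.92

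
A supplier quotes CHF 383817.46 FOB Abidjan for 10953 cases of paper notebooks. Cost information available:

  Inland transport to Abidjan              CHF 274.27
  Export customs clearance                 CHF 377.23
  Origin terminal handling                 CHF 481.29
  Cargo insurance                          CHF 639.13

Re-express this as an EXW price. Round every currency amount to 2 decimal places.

EXW price: CHF 382684.67

Not relevant to the conversion: insurance — on the buyer under both terms; not part of either seller's price.
From FOB to EXW, the seller no longer bears: inland to port, export clearance, origin terminal.
EXW price = 383817.46 − 274.27 − 377.23 − 481.29 = 382684.67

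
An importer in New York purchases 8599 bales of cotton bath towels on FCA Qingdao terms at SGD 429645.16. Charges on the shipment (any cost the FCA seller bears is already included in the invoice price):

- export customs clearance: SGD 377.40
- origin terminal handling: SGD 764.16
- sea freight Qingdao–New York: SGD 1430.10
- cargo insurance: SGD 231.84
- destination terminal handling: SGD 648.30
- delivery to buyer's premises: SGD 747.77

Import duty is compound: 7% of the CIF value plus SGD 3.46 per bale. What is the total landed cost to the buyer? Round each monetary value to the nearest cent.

Total landed cost: SGD 493464.86

FCA: the seller delivers export-cleared goods to the carrier; the buyer bears costs from that point.
Already in the invoice (seller's account under FCA): export clearance — exclude.
CIF value = FCA price + origin terminal + freight + insurance = 429645.16 + 764.16 + 1430.10 + 231.84 = 432071.26
Ad valorem component: 432071.26 × 7% = 30244.99
Specific component: 8599 × 3.46 = 29752.54
Import duty = 30244.99 + 29752.54 = 59997.53
Buyer bears: origin terminal 764.16 + freight 1430.10 + insurance 231.84 + destination terminal 648.30 + delivery 747.77 + duty 59997.53 = 63819.70
Landed cost = invoice 429645.16 + 63819.70 = 493464.86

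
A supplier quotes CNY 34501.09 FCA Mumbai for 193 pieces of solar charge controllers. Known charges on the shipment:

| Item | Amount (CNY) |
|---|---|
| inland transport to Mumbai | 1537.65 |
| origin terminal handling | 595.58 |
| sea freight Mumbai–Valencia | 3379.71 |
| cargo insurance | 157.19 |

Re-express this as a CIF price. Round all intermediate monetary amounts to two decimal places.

Not relevant to the conversion: inland to port — on the seller under both FCA and CIF; already in the FCA price and stays in the CIF price.
From FCA to CIF, the seller additionally bears: origin terminal, freight, insurance.
CIF price = 34501.09 + 595.58 + 3379.71 + 157.19 = 38633.57

CIF price: CNY 38633.57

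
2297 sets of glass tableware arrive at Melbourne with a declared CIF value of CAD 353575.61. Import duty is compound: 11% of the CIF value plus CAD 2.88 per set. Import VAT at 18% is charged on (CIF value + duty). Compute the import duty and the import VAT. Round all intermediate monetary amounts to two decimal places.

Ad valorem component: 353575.61 × 11% = 38893.32
Specific component: 2297 × 2.88 = 6615.36
Import duty = 38893.32 + 6615.36 = 45508.68
VAT base = CIF + duty = 353575.61 + 45508.68 = 399084.29
Import VAT = 399084.29 × 18% = 71835.17

Import duty: CAD 45508.68; import VAT: CAD 71835.17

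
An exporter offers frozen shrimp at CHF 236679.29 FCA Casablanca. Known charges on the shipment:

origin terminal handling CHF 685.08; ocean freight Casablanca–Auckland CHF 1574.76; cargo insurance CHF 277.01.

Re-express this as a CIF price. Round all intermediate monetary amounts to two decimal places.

From FCA to CIF, the seller additionally bears: origin terminal, freight, insurance.
CIF price = 236679.29 + 685.08 + 1574.76 + 277.01 = 239216.14

CIF price: CHF 239216.14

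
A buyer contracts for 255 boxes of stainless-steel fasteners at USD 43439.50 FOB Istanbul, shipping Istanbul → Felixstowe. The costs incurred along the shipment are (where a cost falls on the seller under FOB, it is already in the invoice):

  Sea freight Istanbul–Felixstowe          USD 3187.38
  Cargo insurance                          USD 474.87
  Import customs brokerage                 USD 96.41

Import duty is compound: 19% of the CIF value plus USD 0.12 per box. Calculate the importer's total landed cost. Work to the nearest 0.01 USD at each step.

Total landed cost: USD 56178.09

FOB: the seller bears costs until goods are on board at the origin port; the buyer bears freight, insurance and all costs thereafter.
CIF value = FOB price + freight + insurance = 43439.50 + 3187.38 + 474.87 = 47101.75
Ad valorem component: 47101.75 × 19% = 8949.33
Specific component: 255 × 0.12 = 30.60
Import duty = 8949.33 + 30.60 = 8979.93
Buyer bears: freight 3187.38 + insurance 474.87 + brokerage 96.41 + duty 8979.93 = 12738.59
Landed cost = invoice 43439.50 + 12738.59 = 56178.09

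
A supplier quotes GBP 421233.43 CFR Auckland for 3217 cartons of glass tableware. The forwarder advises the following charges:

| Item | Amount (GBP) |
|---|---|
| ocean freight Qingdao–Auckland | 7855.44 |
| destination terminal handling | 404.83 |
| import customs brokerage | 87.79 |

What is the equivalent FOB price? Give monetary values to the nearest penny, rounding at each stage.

FOB price: GBP 413377.99

Not relevant to the conversion: brokerage, destination terminal — on the buyer under both terms; not part of either seller's price.
From CFR to FOB, the seller no longer bears: freight.
FOB price = 421233.43 − 7855.44 = 413377.99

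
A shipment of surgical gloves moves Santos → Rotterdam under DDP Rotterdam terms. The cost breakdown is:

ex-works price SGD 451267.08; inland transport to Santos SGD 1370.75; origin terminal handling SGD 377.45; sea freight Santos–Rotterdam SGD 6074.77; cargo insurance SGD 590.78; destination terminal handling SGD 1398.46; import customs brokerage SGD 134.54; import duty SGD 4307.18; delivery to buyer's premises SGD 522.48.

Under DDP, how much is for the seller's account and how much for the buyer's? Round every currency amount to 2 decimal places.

Seller: SGD 466043.49; buyer: SGD 0.00

DDP: the seller bears all costs including import duty.
Seller's account: goods 451267.08 + inland to port 1370.75 + origin terminal 377.45 + freight 6074.77 + insurance 590.78 + destination terminal 1398.46 + brokerage 134.54 + duty 4307.18 + delivery 522.48 = 466043.49
Buyer's account: 0.00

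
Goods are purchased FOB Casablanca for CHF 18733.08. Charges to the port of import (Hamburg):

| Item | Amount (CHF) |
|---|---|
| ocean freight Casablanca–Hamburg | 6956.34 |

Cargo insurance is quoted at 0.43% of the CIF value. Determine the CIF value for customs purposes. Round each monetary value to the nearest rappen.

CIF value: CHF 25800.36

Let C be the CIF value. C = FOB price + freight + 0.43% × C
C − 0.43% × C = 18733.08 + 6956.34
0.9957 × C = 25689.42
C = 25689.42 / 0.9957 = 25800.36
Insurance premium = 0.43% × 25800.36 = 110.94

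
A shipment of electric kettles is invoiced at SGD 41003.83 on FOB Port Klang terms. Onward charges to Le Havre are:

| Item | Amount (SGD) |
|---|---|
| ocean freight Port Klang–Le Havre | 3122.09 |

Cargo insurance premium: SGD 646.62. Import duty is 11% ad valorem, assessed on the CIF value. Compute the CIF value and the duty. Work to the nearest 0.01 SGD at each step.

CIF = FOB price + freight + insurance
CIF = 41003.83 + 3122.09 + 646.62 = 44772.54
Import duty = 44772.54 × 11% = 4924.98

CIF value: SGD 44772.54; import duty: SGD 4924.98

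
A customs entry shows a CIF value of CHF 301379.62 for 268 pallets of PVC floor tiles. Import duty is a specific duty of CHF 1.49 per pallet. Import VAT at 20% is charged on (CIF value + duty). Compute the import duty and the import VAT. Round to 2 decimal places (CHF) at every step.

Import duty: CHF 399.32; import VAT: CHF 60355.79

Import duty = 268 × 1.49 = 399.32
VAT base = CIF + duty = 301379.62 + 399.32 = 301778.94
Import VAT = 301778.94 × 20% = 60355.79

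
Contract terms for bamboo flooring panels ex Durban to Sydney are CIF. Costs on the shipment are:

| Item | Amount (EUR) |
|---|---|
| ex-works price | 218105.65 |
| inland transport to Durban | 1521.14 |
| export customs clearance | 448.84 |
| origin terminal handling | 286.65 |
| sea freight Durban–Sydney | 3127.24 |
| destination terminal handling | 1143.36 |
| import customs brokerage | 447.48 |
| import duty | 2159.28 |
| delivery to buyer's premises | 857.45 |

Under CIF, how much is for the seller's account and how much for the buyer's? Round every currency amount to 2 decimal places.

CIF: the seller pays costs through ocean freight and marine insurance to the destination port.
Seller's account: goods 218105.65 + inland to port 1521.14 + export clearance 448.84 + origin terminal 286.65 + freight 3127.24 = 223489.52
Buyer's account: destination terminal 1143.36 + brokerage 447.48 + duty 2159.28 + delivery 857.45 = 4607.57

Seller: EUR 223489.52; buyer: EUR 4607.57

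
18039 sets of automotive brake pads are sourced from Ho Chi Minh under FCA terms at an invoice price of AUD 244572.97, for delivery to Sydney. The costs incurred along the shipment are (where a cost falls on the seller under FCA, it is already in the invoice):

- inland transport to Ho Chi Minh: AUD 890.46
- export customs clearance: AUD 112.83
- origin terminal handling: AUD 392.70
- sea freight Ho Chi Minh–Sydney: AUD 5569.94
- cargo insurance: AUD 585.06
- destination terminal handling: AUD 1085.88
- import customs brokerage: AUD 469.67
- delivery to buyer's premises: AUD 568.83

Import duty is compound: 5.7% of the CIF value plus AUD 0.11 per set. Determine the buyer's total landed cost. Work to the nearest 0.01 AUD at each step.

FCA: the seller delivers export-cleared goods to the carrier; the buyer bears costs from that point.
Already in the invoice (seller's account under FCA): inland to port, export clearance — exclude.
CIF value = FCA price + origin terminal + freight + insurance = 244572.97 + 392.70 + 5569.94 + 585.06 = 251120.67
Ad valorem component: 251120.67 × 5.7% = 14313.88
Specific component: 18039 × 0.11 = 1984.29
Import duty = 14313.88 + 1984.29 = 16298.17
Buyer bears: origin terminal 392.70 + freight 5569.94 + insurance 585.06 + destination terminal 1085.88 + brokerage 469.67 + delivery 568.83 + duty 16298.17 = 24970.25
Landed cost = invoice 244572.97 + 24970.25 = 269543.22

Total landed cost: AUD 269543.22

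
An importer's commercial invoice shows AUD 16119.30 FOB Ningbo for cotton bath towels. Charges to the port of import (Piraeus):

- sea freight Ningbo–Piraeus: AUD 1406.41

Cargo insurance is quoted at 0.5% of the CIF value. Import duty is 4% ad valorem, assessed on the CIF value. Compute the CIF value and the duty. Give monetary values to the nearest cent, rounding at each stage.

CIF value: AUD 17613.78; import duty: AUD 704.55

Let C be the CIF value. C = FOB price + freight + 0.5% × C
C − 0.5% × C = 16119.30 + 1406.41
0.995 × C = 17525.71
C = 17525.71 / 0.995 = 17613.78
Insurance premium = 0.5% × 17613.78 = 88.07
Import duty = 17613.78 × 4% = 704.55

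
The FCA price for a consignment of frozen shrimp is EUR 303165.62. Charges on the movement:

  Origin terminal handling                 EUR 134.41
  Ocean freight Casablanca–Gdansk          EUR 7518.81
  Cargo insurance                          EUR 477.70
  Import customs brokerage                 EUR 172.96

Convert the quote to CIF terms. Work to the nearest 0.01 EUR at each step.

Not relevant to the conversion: brokerage — on the buyer under both terms; not part of either seller's price.
From FCA to CIF, the seller additionally bears: origin terminal, freight, insurance.
CIF price = 303165.62 + 134.41 + 7518.81 + 477.70 = 311296.54

CIF price: EUR 311296.54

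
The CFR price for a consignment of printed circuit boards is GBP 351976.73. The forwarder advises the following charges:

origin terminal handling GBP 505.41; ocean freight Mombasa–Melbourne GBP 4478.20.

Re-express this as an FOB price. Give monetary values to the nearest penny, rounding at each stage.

Not relevant to the conversion: origin terminal — on the seller under both CFR and FOB; already in the CFR price and stays in the FOB price.
From CFR to FOB, the seller no longer bears: freight.
FOB price = 351976.73 − 4478.20 = 347498.53

FOB price: GBP 347498.53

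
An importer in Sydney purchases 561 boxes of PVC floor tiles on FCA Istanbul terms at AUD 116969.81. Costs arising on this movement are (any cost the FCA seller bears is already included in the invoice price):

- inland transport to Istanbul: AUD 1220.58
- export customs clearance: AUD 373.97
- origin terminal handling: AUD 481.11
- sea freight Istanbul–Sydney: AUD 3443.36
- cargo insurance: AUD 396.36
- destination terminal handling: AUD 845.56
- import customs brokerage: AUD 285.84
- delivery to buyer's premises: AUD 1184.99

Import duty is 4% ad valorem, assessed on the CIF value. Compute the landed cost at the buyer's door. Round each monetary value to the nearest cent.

FCA: the seller delivers export-cleared goods to the carrier; the buyer bears costs from that point.
Already in the invoice (seller's account under FCA): inland to port, export clearance — exclude.
CIF value = FCA price + origin terminal + freight + insurance = 116969.81 + 481.11 + 3443.36 + 396.36 = 121290.64
Import duty = 121290.64 × 4% = 4851.63
Buyer bears: origin terminal 481.11 + freight 3443.36 + insurance 396.36 + destination terminal 845.56 + brokerage 285.84 + delivery 1184.99 + duty 4851.63 = 11488.85
Landed cost = invoice 116969.81 + 11488.85 = 128458.66

Total landed cost: AUD 128458.66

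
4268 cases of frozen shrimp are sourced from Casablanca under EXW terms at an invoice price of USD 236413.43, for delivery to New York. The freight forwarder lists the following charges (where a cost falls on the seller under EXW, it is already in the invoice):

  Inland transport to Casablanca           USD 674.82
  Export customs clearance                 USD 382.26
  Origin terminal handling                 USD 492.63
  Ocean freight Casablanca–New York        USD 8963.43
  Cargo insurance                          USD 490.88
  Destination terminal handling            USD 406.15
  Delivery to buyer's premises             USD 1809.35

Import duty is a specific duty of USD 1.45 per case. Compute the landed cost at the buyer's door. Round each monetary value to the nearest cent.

EXW: the seller makes goods available at their premises; the buyer bears all onward costs.
CIF value = EXW price + inland to port + export clearance + origin terminal + freight + insurance = 236413.43 + 674.82 + 382.26 + 492.63 + 8963.43 + 490.88 = 247417.45
Import duty = 4268 × 1.45 = 6188.60
Buyer bears: inland to port 674.82 + export clearance 382.26 + origin terminal 492.63 + freight 8963.43 + insurance 490.88 + destination terminal 406.15 + delivery 1809.35 + duty 6188.60 = 19408.12
Landed cost = invoice 236413.43 + 19408.12 = 255821.55

Total landed cost: USD 255821.55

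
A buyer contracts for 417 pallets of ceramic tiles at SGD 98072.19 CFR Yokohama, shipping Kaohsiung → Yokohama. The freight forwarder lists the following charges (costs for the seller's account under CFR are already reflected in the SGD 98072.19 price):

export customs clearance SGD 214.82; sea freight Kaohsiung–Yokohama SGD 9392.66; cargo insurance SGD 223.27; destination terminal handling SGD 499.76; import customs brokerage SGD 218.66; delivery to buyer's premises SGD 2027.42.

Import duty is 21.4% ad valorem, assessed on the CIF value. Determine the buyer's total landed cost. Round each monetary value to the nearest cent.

CFR: the seller pays costs through ocean freight to the destination port, but not insurance.
Already in the invoice (seller's account under CFR): export clearance, freight — exclude.
CIF value = CFR price + insurance = 98072.19 + 223.27 = 98295.46
Import duty = 98295.46 × 21.4% = 21035.23
Buyer bears: insurance 223.27 + destination terminal 499.76 + brokerage 218.66 + delivery 2027.42 + duty 21035.23 = 24004.34
Landed cost = invoice 98072.19 + 24004.34 = 122076.53

Total landed cost: SGD 122076.53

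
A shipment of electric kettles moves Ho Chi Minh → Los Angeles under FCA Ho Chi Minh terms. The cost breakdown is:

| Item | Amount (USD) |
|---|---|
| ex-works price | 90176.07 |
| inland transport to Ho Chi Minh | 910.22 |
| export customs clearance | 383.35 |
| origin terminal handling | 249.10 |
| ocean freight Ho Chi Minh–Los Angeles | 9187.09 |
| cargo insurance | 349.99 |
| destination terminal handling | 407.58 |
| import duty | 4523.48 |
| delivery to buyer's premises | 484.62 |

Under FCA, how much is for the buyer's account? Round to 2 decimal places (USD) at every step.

Buyer's account: USD 15201.86

FCA: the seller delivers export-cleared goods to the carrier; the buyer bears costs from that point.
Seller's account: goods 90176.07 + inland to port 910.22 + export clearance 383.35 = 91469.64
Buyer's account: origin terminal 249.10 + freight 9187.09 + insurance 349.99 + destination terminal 407.58 + duty 4523.48 + delivery 484.62 = 15201.86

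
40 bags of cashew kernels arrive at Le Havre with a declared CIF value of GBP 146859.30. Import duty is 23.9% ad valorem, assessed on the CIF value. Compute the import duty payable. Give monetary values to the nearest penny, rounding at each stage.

Import duty: GBP 35099.37

Import duty = 146859.30 × 23.9% = 35099.37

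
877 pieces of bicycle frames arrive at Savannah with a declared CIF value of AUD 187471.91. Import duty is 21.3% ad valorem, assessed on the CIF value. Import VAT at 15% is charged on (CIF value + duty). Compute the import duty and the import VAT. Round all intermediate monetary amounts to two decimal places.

Import duty: AUD 39931.52; import VAT: AUD 34110.51

Import duty = 187471.91 × 21.3% = 39931.52
VAT base = CIF + duty = 187471.91 + 39931.52 = 227403.43
Import VAT = 227403.43 × 15% = 34110.51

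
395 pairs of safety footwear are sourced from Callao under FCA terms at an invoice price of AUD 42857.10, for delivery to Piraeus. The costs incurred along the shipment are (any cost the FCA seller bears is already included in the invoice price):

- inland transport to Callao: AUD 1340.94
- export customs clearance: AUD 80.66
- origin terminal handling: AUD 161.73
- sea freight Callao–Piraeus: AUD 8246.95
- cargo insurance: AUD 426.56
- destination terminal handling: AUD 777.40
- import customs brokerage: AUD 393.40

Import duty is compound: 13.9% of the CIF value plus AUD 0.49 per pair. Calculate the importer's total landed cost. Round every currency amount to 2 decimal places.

Total landed cost: AUD 60241.93

FCA: the seller delivers export-cleared goods to the carrier; the buyer bears costs from that point.
Already in the invoice (seller's account under FCA): inland to port, export clearance — exclude.
CIF value = FCA price + origin terminal + freight + insurance = 42857.10 + 161.73 + 8246.95 + 426.56 = 51692.34
Ad valorem component: 51692.34 × 13.9% = 7185.24
Specific component: 395 × 0.49 = 193.55
Import duty = 7185.24 + 193.55 = 7378.79
Buyer bears: origin terminal 161.73 + freight 8246.95 + insurance 426.56 + destination terminal 777.40 + brokerage 393.40 + duty 7378.79 = 17384.83
Landed cost = invoice 42857.10 + 17384.83 = 60241.93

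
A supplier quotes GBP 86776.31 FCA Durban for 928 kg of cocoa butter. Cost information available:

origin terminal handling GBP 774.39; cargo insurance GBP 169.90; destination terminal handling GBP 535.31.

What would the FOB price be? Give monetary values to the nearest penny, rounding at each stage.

FOB price: GBP 87550.70

Not relevant to the conversion: destination terminal, insurance — on the buyer under both terms; not part of either seller's price.
From FCA to FOB, the seller additionally bears: origin terminal.
FOB price = 86776.31 + 774.39 = 87550.70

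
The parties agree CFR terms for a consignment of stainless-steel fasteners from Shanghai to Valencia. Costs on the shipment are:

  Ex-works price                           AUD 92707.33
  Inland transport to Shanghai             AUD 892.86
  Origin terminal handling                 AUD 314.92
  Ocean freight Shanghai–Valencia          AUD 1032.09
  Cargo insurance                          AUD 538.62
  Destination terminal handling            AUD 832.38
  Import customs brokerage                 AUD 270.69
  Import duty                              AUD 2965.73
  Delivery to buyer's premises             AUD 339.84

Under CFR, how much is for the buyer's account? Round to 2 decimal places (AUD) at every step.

Buyer's account: AUD 4947.26

CFR: the seller pays costs through ocean freight to the destination port, but not insurance.
Seller's account: goods 92707.33 + inland to port 892.86 + origin terminal 314.92 + freight 1032.09 = 94947.20
Buyer's account: insurance 538.62 + destination terminal 832.38 + brokerage 270.69 + duty 2965.73 + delivery 339.84 = 4947.26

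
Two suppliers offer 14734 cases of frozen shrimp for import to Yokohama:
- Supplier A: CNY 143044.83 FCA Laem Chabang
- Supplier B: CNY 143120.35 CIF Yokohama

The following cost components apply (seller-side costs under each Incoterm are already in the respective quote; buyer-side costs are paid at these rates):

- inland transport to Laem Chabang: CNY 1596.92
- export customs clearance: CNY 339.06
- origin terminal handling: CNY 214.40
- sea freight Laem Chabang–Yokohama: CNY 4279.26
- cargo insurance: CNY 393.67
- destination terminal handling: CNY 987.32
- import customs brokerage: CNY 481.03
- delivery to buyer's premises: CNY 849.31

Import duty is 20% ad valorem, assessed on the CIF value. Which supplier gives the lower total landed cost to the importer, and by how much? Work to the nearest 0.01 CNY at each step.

Supplier A (FCA):
CIF value = FCA price + origin terminal + freight + insurance = 143044.83 + 214.40 + 4279.26 + 393.67 = 147932.16
Import duty = 147932.16 × 20% = 29586.43
Buyer bears (A): 214.40 + 4279.26 + 393.67 + 987.32 + 481.03 + 849.31 = 7204.99
Landed cost (A) = invoice 143044.83 + 7204.99 + duty 29586.43 = 179836.25
Supplier B (CIF):
The CIF price already equals the CIF value: 143120.35
Import duty = 143120.35 × 20% = 28624.07
Buyer bears (B): 987.32 + 481.03 + 849.31 = 2317.66
Landed cost (B) = invoice 143120.35 + 2317.66 + duty 28624.07 = 174062.08
Difference = |179836.25 − 174062.08| = 5774.17

Supplier B is cheaper by CNY 5774.17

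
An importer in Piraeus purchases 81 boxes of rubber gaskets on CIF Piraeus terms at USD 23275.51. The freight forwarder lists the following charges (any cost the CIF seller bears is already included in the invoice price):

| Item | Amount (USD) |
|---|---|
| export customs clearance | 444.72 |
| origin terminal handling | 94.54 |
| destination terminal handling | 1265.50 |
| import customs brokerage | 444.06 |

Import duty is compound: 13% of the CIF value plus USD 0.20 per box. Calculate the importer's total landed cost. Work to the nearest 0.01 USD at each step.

Total landed cost: USD 28027.09

CIF: the seller pays costs through ocean freight and marine insurance to the destination port.
Already in the invoice (seller's account under CIF): export clearance, origin terminal — exclude.
The CIF price already equals the CIF value: 23275.51
Ad valorem component: 23275.51 × 13% = 3025.82
Specific component: 81 × 0.20 = 16.20
Import duty = 3025.82 + 16.20 = 3042.02
Buyer bears: destination terminal 1265.50 + brokerage 444.06 + duty 3042.02 = 4751.58
Landed cost = invoice 23275.51 + 4751.58 = 28027.09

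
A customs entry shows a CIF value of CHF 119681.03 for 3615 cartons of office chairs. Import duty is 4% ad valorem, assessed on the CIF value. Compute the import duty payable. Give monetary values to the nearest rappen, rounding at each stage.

Import duty: CHF 4787.24

Import duty = 119681.03 × 4% = 4787.24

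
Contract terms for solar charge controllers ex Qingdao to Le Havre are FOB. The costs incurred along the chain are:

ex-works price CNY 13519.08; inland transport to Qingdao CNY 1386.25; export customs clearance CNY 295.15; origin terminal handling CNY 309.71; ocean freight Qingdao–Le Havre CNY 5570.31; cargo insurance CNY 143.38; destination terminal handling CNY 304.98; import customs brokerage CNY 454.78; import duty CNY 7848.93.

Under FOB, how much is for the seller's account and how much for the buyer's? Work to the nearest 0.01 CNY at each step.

Seller: CNY 15510.19; buyer: CNY 14322.38

FOB: the seller bears costs until goods are on board at the origin port; the buyer bears freight, insurance and all costs thereafter.
Seller's account: goods 13519.08 + inland to port 1386.25 + export clearance 295.15 + origin terminal 309.71 = 15510.19
Buyer's account: freight 5570.31 + insurance 143.38 + destination terminal 304.98 + brokerage 454.78 + duty 7848.93 = 14322.38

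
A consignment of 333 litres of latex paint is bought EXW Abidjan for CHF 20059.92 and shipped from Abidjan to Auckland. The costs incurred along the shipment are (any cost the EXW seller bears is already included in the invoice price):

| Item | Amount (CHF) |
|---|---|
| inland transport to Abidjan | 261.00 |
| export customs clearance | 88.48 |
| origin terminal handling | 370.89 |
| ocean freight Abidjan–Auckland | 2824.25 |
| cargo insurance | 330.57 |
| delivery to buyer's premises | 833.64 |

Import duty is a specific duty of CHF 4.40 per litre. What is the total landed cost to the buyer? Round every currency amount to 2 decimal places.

EXW: the seller makes goods available at their premises; the buyer bears all onward costs.
CIF value = EXW price + inland to port + export clearance + origin terminal + freight + insurance = 20059.92 + 261.00 + 88.48 + 370.89 + 2824.25 + 330.57 = 23935.11
Import duty = 333 × 4.40 = 1465.20
Buyer bears: inland to port 261.00 + export clearance 88.48 + origin terminal 370.89 + freight 2824.25 + insurance 330.57 + delivery 833.64 + duty 1465.20 = 6174.03
Landed cost = invoice 20059.92 + 6174.03 = 26233.95

Total landed cost: CHF 26233.95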